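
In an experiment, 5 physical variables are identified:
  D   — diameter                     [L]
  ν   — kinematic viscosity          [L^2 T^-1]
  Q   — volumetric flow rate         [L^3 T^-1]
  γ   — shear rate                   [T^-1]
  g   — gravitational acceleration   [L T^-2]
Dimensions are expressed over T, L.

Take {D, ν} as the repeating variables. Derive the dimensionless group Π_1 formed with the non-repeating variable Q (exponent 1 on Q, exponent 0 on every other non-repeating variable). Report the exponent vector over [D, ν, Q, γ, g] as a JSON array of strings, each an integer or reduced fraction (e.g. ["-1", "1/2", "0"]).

["-1", "-1", "1", "0", "0"]

Exponent matrix [T,L] × [D,ν,Q,γ,g]:
  T: [ 0 -1 -1 -1 -2]
  L: [ 1  2  3  0  1]
RREF → pivots at {D,ν} ⇒ r = 2
Pivot set = {D,ν}, free = {Q,γ,g}
RREF:
  r0: [   1    0    1   -2   -3]
  r1: [   0    1    1    1    2]
Fix exponent of Q at 1, γ at 0, g at 0; solve each RREF row for its pivot's exponent:
  r0: exp(D) + (1)·1 = 0 ⇒ exp(D) = -1
  r1: exp(ν) + (1)·1 = 0 ⇒ exp(ν) = -1
Π_1 = D^-1 · ν^-1 · Q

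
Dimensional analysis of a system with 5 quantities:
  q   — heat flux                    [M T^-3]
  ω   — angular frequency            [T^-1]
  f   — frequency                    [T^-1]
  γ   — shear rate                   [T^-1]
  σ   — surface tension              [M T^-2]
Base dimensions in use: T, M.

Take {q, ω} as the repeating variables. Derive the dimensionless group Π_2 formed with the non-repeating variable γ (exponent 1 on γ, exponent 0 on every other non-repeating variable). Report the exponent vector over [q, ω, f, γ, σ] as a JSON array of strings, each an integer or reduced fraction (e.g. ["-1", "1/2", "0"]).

["0", "-1", "0", "1", "0"]

Exponent matrix [T,M] × [q,ω,f,γ,σ]:
  T: [-3 -1 -1 -1 -2]
  M: [ 1  0  0  0  1]
Echelon form has 2 nonzero rows (pivots: q,ω)
Repeat: q,ω; free: f,γ,σ
RREF:
  r0: [   1    0    0    0    1]
  r1: [   0    1    1    1   -1]
Fix exponent of γ at 1, f at 0, σ at 0; solve each RREF row for its pivot's exponent:
  r0: exp(q) + (0)·1 = 0 ⇒ exp(q) = 0
  r1: exp(ω) + (1)·1 = 0 ⇒ exp(ω) = -1
Π_2 = ω^-1 · γ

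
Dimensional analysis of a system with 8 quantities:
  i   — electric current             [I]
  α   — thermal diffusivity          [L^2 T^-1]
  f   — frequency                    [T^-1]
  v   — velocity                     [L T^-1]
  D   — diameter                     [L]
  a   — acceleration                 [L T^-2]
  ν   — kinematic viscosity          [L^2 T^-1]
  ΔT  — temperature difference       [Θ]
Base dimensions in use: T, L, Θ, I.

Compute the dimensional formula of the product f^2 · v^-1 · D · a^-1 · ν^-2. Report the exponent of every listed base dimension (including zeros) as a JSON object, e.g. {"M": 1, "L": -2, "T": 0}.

{"T": 3, "L": -5, "Θ": 0, "I": 0}

Exponent matrix [T,L,Θ,I] × [i,α,f,v,D,a,ν,ΔT]:
  T: [ 0 -1 -1 -1  0 -2 -1  0]
  L: [ 0  2  0  1  1  1  2  0]
  Θ: [ 0  0  0  0  0  0  0  1]
  I: [ 1  0  0  0  0  0  0  0]
  [T]: (2)·-1+(-1)·-1+(1)·0+(-1)·-2+(-2)·-1 = 3
  [L]: (2)·0+(-1)·1+(1)·1+(-1)·1+(-2)·2 = -5
  [Θ]: (2)·0+(-1)·0+(1)·0+(-1)·0+(-2)·0 = 0
  [I]: (2)·0+(-1)·0+(1)·0+(-1)·0+(-2)·0 = 0
⇒ T^3 L^-5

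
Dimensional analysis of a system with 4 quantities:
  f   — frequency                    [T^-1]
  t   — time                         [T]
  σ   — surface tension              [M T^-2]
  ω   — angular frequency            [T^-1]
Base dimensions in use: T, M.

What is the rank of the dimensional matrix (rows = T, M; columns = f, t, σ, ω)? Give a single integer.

Dimensional matrix (T×M by f×t×σ×ω):
  T: [-1  1 -2 -1]
  M: [ 0  0  1  0]
Echelon form has 2 nonzero rows (pivots: f,σ)

2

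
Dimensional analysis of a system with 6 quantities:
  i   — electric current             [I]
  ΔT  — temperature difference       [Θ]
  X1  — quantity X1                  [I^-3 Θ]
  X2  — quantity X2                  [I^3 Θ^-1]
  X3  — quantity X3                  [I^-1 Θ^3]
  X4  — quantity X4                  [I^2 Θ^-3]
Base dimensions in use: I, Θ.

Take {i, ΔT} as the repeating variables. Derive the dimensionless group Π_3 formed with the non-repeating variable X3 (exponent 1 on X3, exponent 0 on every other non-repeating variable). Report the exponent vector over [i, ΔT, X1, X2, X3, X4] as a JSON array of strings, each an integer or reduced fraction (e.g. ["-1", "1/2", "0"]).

["1", "-3", "0", "0", "1", "0"]

Exponent matrix [I,Θ] × [i,ΔT,X1,X2,X3,X4]:
  I: [ 1  0 -3  3 -1  2]
  Θ: [ 0  1  1 -1  3 -3]
RREF → pivots at {i,ΔT} ⇒ r = 2
Repeat: i,ΔT; free: X1,X2,X3,X4
RREF:
  r0: [   1    0   -3    3   -1    2]
  r1: [   0    1    1   -1    3   -3]
Fix exponent of X3 at 1, X1 at 0, X2 at 0, X4 at 0; solve each RREF row for its pivot's exponent:
  r0: exp(i) + (-1)·1 = 0 ⇒ exp(i) = 1
  r1: exp(ΔT) + (3)·1 = 0 ⇒ exp(ΔT) = -3
Π_3 = i · ΔT^-3 · X3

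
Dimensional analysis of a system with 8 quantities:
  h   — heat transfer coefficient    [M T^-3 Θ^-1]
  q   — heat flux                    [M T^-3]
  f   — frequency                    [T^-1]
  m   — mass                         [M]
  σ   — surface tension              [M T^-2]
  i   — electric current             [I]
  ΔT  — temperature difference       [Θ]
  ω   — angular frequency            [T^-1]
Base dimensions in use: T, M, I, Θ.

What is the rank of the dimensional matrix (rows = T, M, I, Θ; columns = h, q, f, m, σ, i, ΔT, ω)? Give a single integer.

Write exponents as rows T,M,I,Θ / cols h,q,f,m,σ,i,ΔT,ω:
  T: [-3 -3 -1  0 -2  0  0 -1]
  M: [ 1  1  0  1  1  0  0  0]
  I: [ 0  0  0  0  0  1  0  0]
  Θ: [-1  0  0  0  0  0  1  0]
RREF → pivots at {h,q,f,i} ⇒ r = 4

4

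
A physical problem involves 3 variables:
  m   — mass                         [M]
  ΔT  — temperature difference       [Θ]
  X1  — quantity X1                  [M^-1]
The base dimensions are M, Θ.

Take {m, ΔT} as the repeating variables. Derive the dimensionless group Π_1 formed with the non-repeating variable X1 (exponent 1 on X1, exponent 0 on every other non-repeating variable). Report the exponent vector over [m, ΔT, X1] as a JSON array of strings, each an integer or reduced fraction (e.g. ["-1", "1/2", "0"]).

Write exponents as rows M,Θ / cols m,ΔT,X1:
  M: [ 1  0 -1]
  Θ: [ 0  1  0]
RREF → pivots at {m,ΔT} ⇒ r = 2
Pivot set = {m,ΔT}, free = {X1}
RREF:
  r0: [   1    0   -1]
  r1: [   0    1    0]
Fix exponent of X1 at 1; solve each RREF row for its pivot's exponent:
  r0: exp(m) + (-1)·1 = 0 ⇒ exp(m) = 1
  r1: exp(ΔT) + (0)·1 = 0 ⇒ exp(ΔT) = 0
Π_1 = m · X1

["1", "0", "1"]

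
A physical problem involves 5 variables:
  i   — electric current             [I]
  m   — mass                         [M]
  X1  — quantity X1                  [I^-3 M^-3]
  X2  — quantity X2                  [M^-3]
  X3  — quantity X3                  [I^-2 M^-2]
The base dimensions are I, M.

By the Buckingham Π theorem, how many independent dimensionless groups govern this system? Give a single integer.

3

Dimensional matrix (I×M by i×m×X1×X2×X3):
  I: [ 1  0 -3  0 -2]
  M: [ 0  1 -3 -3 -2]
RREF → pivots at {i,m} ⇒ r = 2
n=5, r=2 ⇒ 3 dimensionless groups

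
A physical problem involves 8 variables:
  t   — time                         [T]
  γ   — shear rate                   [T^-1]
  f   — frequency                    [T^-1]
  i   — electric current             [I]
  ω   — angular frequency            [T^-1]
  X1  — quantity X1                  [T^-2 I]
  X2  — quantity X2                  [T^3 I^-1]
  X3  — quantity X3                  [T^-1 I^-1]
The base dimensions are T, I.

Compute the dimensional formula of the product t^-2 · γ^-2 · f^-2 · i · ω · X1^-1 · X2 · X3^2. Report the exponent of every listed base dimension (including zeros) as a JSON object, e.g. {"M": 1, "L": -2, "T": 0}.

{"T": 4, "I": -3}

Write exponents as rows T,I / cols t,γ,f,i,ω,X1,X2,X3:
  T: [ 1 -1 -1  0 -1 -2  3 -1]
  I: [ 0  0  0  1  0  1 -1 -1]
  [T]: (-2)·1+(-2)·-1+(-2)·-1+(1)·0+(1)·-1+(-1)·-2+(1)·3+(2)·-1 = 4
  [I]: (-2)·0+(-2)·0+(-2)·0+(1)·1+(1)·0+(-1)·1+(1)·-1+(2)·-1 = -3
⇒ T^4 I^-3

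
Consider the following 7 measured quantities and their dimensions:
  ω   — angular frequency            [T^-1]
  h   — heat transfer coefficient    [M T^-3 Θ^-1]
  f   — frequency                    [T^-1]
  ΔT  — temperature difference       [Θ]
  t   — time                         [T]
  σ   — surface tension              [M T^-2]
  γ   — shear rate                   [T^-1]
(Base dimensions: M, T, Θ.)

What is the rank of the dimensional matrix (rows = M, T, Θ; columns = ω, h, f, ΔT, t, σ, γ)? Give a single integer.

3

Dimensional matrix (M×T×Θ by ω×h×f×ΔT×t×σ×γ):
  M: [ 0  1  0  0  0  1  0]
  T: [-1 -3 -1  0  1 -2 -1]
  Θ: [ 0 -1  0  1  0  0  0]
RREF → pivots at {ω,h,ΔT} ⇒ r = 3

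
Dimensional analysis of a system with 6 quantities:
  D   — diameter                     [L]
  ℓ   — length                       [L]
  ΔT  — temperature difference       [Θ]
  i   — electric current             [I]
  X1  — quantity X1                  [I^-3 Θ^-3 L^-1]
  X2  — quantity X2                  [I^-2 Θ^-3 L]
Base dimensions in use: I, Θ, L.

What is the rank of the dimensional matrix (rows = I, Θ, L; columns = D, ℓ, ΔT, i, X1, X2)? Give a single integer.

Write exponents as rows I,Θ,L / cols D,ℓ,ΔT,i,X1,X2:
  I: [ 0  0  0  1 -3 -2]
  Θ: [ 0  0  1  0 -3 -3]
  L: [ 1  1  0  0 -1  1]
Echelon form has 3 nonzero rows (pivots: D,ΔT,i)

3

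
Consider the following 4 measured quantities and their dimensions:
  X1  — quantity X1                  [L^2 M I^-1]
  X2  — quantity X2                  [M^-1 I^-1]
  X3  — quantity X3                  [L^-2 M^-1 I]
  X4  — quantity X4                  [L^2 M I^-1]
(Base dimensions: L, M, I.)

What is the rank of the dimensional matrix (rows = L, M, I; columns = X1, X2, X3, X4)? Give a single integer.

2

Exponent matrix [L,M,I] × [X1,X2,X3,X4]:
  L: [ 2  0 -2  2]
  M: [ 1 -1 -1  1]
  I: [-1 -1  1 -1]
Row reduction gives pivot columns X1,X2; rank = 2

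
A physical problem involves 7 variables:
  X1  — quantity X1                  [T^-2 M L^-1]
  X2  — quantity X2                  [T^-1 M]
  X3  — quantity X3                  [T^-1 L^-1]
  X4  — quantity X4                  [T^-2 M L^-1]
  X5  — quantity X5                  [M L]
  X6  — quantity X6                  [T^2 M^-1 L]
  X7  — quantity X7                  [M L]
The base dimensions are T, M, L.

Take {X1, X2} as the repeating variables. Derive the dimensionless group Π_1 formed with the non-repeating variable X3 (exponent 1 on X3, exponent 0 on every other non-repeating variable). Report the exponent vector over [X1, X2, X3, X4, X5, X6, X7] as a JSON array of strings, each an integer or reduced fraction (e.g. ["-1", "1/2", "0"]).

Exponent matrix [T,M,L] × [X1,X2,X3,X4,X5,X6,X7]:
  T: [-2 -1 -1 -2  0  2  0]
  M: [ 1  1  0  1  1 -1  1]
  L: [-1  0 -1 -1  1  1  1]
Row reduction gives pivot columns X1,X2; rank = 2
Repeat: X1,X2; free: X3,X4,X5,X6,X7
RREF:
  r0: [   1    0    1    1   -1   -1   -1]
  r1: [   0    1   -1    0    2    0    2]
  r2: [   0    0    0    0    0    0    0]
Fix exponent of X3 at 1, X4 at 0, X5 at 0, X6 at 0, X7 at 0; solve each RREF row for its pivot's exponent:
  r0: exp(X1) + (1)·1 = 0 ⇒ exp(X1) = -1
  r1: exp(X2) + (-1)·1 = 0 ⇒ exp(X2) = 1
Π_1 = X1^-1 · X2 · X3

["-1", "1", "1", "0", "0", "0", "0"]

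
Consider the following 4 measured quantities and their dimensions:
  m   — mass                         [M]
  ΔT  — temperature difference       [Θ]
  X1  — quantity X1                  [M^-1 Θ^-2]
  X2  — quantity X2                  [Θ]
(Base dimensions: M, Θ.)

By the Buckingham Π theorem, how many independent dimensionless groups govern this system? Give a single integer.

Dimensional matrix (M×Θ by m×ΔT×X1×X2):
  M: [ 1  0 -1  0]
  Θ: [ 0  1 -2  1]
RREF → pivots at {m,ΔT} ⇒ r = 2
Π count = n − r = 4 − 2 = 2

2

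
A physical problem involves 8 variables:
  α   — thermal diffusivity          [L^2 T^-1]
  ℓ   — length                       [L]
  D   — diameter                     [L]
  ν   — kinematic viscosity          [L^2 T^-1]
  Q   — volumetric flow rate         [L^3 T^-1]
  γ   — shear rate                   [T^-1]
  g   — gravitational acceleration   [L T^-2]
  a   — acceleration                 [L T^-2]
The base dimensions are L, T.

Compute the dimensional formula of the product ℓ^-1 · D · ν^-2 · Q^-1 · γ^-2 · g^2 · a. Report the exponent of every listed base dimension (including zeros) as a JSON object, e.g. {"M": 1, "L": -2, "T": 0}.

{"L": -4, "T": -1}

Dimensional matrix (L×T by α×ℓ×D×ν×Q×γ×g×a):
  L: [ 2  1  1  2  3  0  1  1]
  T: [-1  0  0 -1 -1 -1 -2 -2]
  [L]: (-1)·1+(1)·1+(-2)·2+(-1)·3+(-2)·0+(2)·1+(1)·1 = -4
  [T]: (-1)·0+(1)·0+(-2)·-1+(-1)·-1+(-2)·-1+(2)·-2+(1)·-2 = -1
⇒ L^-4 T^-1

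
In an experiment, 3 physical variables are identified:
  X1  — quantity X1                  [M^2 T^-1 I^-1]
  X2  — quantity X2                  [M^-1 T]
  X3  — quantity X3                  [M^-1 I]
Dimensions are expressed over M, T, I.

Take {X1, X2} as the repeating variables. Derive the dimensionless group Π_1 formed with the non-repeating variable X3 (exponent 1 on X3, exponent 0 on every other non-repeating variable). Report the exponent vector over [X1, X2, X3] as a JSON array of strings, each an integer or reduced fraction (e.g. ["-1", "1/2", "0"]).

Exponent matrix [M,T,I] × [X1,X2,X3]:
  M: [ 2 -1 -1]
  T: [-1  1  0]
  I: [-1  0  1]
Echelon form has 2 nonzero rows (pivots: X1,X2)
Pivot set = {X1,X2}, free = {X3}
RREF:
  r0: [   1    0   -1]
  r1: [   0    1   -1]
  r2: [   0    0    0]
Fix exponent of X3 at 1; solve each RREF row for its pivot's exponent:
  r0: exp(X1) + (-1)·1 = 0 ⇒ exp(X1) = 1
  r1: exp(X2) + (-1)·1 = 0 ⇒ exp(X2) = 1
Π_1 = X1 · X2 · X3

["1", "1", "1"]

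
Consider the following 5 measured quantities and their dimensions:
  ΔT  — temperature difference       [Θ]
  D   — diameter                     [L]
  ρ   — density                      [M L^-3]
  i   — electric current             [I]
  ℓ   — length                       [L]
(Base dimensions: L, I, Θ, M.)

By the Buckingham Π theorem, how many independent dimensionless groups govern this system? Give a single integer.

1

Dimensional matrix (L×I×Θ×M by ΔT×D×ρ×i×ℓ):
  L: [ 0  1 -3  0  1]
  I: [ 0  0  0  1  0]
  Θ: [ 1  0  0  0  0]
  M: [ 0  0  1  0  0]
RREF → pivots at {ΔT,D,ρ,i} ⇒ r = 4
n=5, r=4 ⇒ 1 dimensionless group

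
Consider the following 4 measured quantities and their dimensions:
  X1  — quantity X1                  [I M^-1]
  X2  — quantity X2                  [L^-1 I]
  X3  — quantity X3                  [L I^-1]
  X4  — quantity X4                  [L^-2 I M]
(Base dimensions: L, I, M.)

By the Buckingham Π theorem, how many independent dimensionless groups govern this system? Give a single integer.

2

Dimensional matrix (L×I×M by X1×X2×X3×X4):
  L: [ 0 -1  1 -2]
  I: [ 1  1 -1  1]
  M: [-1  0  0  1]
Echelon form has 2 nonzero rows (pivots: X1,X2)
n=4, r=2 ⇒ 2 dimensionless groups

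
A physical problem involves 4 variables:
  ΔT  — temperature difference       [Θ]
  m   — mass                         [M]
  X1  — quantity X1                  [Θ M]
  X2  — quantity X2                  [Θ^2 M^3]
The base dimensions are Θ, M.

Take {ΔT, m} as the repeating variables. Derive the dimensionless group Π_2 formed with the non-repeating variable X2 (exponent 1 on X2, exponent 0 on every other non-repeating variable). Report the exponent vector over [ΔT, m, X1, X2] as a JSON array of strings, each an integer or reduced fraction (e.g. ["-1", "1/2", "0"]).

["-2", "-3", "0", "1"]

Write exponents as rows Θ,M / cols ΔT,m,X1,X2:
  Θ: [ 1  0  1  2]
  M: [ 0  1  1  3]
Row reduction gives pivot columns ΔT,m; rank = 2
Pivot set = {ΔT,m}, free = {X1,X2}
RREF:
  r0: [   1    0    1    2]
  r1: [   0    1    1    3]
Fix exponent of X2 at 1, X1 at 0; solve each RREF row for its pivot's exponent:
  r0: exp(ΔT) + (2)·1 = 0 ⇒ exp(ΔT) = -2
  r1: exp(m) + (3)·1 = 0 ⇒ exp(m) = -3
Π_2 = ΔT^-2 · m^-3 · X2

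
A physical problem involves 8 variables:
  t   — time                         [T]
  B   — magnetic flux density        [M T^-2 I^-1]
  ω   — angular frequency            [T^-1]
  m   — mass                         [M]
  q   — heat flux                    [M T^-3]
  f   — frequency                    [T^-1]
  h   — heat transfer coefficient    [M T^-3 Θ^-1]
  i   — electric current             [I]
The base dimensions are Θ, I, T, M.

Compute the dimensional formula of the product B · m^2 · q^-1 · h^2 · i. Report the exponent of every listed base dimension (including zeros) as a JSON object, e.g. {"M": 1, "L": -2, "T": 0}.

{"Θ": -2, "I": 0, "T": -5, "M": 4}

Dimensional matrix (Θ×I×T×M by t×B×ω×m×q×f×h×i):
  Θ: [ 0  0  0  0  0  0 -1  0]
  I: [ 0 -1  0  0  0  0  0  1]
  T: [ 1 -2 -1  0 -3 -1 -3  0]
  M: [ 0  1  0  1  1  0  1  0]
  [Θ]: (1)·0+(2)·0+(-1)·0+(2)·-1+(1)·0 = -2
  [I]: (1)·-1+(2)·0+(-1)·0+(2)·0+(1)·1 = 0
  [T]: (1)·-2+(2)·0+(-1)·-3+(2)·-3+(1)·0 = -5
  [M]: (1)·1+(2)·1+(-1)·1+(2)·1+(1)·0 = 4
⇒ Θ^-2 T^-5 M^4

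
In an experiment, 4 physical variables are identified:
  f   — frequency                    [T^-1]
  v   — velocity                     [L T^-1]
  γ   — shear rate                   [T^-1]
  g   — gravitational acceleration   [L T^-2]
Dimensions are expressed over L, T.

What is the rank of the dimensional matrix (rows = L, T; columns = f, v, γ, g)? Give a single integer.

Write exponents as rows L,T / cols f,v,γ,g:
  L: [ 0  1  0  1]
  T: [-1 -1 -1 -2]
RREF → pivots at {f,v} ⇒ r = 2

2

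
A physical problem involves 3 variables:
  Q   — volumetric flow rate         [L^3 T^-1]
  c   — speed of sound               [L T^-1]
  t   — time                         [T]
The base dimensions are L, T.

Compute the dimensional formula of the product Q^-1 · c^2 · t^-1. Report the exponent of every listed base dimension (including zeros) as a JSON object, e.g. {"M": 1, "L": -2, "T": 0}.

Exponent matrix [L,T] × [Q,c,t]:
  L: [ 3  1  0]
  T: [-1 -1  1]
  [L]: (-1)·3+(2)·1+(-1)·0 = -1
  [T]: (-1)·-1+(2)·-1+(-1)·1 = -2
⇒ L^-1 T^-2

{"L": -1, "T": -2}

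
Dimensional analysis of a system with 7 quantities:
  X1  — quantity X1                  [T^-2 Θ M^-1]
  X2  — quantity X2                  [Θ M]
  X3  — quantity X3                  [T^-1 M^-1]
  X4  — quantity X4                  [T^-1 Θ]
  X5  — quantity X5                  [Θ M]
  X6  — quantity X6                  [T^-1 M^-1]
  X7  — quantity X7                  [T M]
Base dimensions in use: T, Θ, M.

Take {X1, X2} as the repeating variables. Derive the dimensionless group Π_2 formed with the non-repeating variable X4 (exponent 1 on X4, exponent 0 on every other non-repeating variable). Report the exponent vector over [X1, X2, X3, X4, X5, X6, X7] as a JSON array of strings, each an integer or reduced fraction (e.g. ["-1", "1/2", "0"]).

Dimensional matrix (T×Θ×M by X1×X2×X3×X4×X5×X6×X7):
  T: [-2  0 -1 -1  0 -1  1]
  Θ: [ 1  1  0  1  1  0  0]
  M: [-1  1 -1  0  1 -1  1]
Echelon form has 2 nonzero rows (pivots: X1,X2)
Pivot set = {X1,X2}, free = {X3,X4,X5,X6,X7}
RREF:
  r0: [   1    0  1/2  1/2    0  1/2 -1/2]
  r1: [   0    1 -1/2  1/2    1 -1/2  1/2]
  r2: [   0    0    0    0    0    0    0]
Fix exponent of X4 at 1, X3 at 0, X5 at 0, X6 at 0, X7 at 0; solve each RREF row for its pivot's exponent:
  r0: exp(X1) + (1/2)·1 = 0 ⇒ exp(X1) = -1/2
  r1: exp(X2) + (1/2)·1 = 0 ⇒ exp(X2) = -1/2
Π_2 = X1^(-1/2) · X2^(-1/2) · X4

["-1/2", "-1/2", "0", "1", "0", "0", "0"]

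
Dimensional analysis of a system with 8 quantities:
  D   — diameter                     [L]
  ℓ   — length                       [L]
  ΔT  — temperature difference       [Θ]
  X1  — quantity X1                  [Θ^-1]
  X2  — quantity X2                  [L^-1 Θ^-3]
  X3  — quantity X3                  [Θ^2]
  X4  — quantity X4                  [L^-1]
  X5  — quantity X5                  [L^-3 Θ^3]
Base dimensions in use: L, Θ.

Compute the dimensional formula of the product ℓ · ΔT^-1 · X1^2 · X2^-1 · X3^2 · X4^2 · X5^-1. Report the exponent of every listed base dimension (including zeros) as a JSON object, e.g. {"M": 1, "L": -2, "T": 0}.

{"L": 3, "Θ": 1}

Dimensional matrix (L×Θ by D×ℓ×ΔT×X1×X2×X3×X4×X5):
  L: [ 1  1  0  0 -1  0 -1 -3]
  Θ: [ 0  0  1 -1 -3  2  0  3]
  [L]: (1)·1+(-1)·0+(2)·0+(-1)·-1+(2)·0+(2)·-1+(-1)·-3 = 3
  [Θ]: (1)·0+(-1)·1+(2)·-1+(-1)·-3+(2)·2+(2)·0+(-1)·3 = 1
⇒ L^3 Θ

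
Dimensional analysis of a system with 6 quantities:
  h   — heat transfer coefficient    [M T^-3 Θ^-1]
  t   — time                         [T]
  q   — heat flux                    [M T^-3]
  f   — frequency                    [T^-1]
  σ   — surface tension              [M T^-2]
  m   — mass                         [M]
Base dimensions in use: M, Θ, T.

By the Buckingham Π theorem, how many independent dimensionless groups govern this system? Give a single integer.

3

Dimensional matrix (M×Θ×T by h×t×q×f×σ×m):
  M: [ 1  0  1  0  1  1]
  Θ: [-1  0  0  0  0  0]
  T: [-3  1 -3 -1 -2  0]
Row reduction gives pivot columns h,t,q; rank = 3
n=6, r=3 ⇒ 3 dimensionless groups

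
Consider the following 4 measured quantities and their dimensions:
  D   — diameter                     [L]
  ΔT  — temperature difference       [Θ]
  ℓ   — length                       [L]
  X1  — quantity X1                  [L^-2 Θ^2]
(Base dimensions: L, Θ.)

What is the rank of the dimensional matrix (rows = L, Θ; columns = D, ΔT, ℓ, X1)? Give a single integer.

Dimensional matrix (L×Θ by D×ΔT×ℓ×X1):
  L: [ 1  0  1 -2]
  Θ: [ 0  1  0  2]
Echelon form has 2 nonzero rows (pivots: D,ΔT)

2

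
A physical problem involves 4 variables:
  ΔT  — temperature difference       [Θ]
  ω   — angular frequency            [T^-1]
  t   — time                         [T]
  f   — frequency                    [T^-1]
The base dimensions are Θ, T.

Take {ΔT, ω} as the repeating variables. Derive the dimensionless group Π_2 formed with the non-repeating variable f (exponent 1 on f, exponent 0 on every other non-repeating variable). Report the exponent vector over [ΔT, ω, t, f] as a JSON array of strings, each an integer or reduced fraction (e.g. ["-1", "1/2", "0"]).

["0", "-1", "0", "1"]

Exponent matrix [Θ,T] × [ΔT,ω,t,f]:
  Θ: [ 1  0  0  0]
  T: [ 0 -1  1 -1]
Echelon form has 2 nonzero rows (pivots: ΔT,ω)
Pivot set = {ΔT,ω}, free = {t,f}
RREF:
  r0: [   1    0    0    0]
  r1: [   0    1   -1    1]
Fix exponent of f at 1, t at 0; solve each RREF row for its pivot's exponent:
  r0: exp(ΔT) + (0)·1 = 0 ⇒ exp(ΔT) = 0
  r1: exp(ω) + (1)·1 = 0 ⇒ exp(ω) = -1
Π_2 = ω^-1 · f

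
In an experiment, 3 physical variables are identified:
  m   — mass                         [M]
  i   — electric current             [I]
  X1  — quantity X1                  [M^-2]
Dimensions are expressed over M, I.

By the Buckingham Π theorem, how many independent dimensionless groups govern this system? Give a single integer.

1

Exponent matrix [M,I] × [m,i,X1]:
  M: [ 1  0 -2]
  I: [ 0  1  0]
RREF → pivots at {m,i} ⇒ r = 2
Π count = n − r = 3 − 2 = 1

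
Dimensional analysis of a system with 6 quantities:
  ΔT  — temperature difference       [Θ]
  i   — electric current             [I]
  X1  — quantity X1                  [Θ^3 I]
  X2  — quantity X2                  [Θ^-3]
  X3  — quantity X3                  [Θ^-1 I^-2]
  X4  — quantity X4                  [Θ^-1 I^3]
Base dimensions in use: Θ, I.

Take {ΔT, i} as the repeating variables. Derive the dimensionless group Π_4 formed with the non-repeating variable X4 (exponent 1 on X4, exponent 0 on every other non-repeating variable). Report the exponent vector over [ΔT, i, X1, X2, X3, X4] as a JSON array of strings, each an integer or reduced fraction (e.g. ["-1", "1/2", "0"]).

Dimensional matrix (Θ×I by ΔT×i×X1×X2×X3×X4):
  Θ: [ 1  0  3 -3 -1 -1]
  I: [ 0  1  1  0 -2  3]
RREF → pivots at {ΔT,i} ⇒ r = 2
Pivot set = {ΔT,i}, free = {X1,X2,X3,X4}
RREF:
  r0: [   1    0    3   -3   -1   -1]
  r1: [   0    1    1    0   -2    3]
Fix exponent of X4 at 1, X1 at 0, X2 at 0, X3 at 0; solve each RREF row for its pivot's exponent:
  r0: exp(ΔT) + (-1)·1 = 0 ⇒ exp(ΔT) = 1
  r1: exp(i) + (3)·1 = 0 ⇒ exp(i) = -3
Π_4 = ΔT · i^-3 · X4

["1", "-3", "0", "0", "0", "1"]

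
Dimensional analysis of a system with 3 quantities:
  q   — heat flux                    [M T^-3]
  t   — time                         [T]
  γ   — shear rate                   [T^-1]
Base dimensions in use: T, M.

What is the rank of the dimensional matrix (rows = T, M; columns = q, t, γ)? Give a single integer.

2

Exponent matrix [T,M] × [q,t,γ]:
  T: [-3  1 -1]
  M: [ 1  0  0]
Row reduction gives pivot columns q,t; rank = 2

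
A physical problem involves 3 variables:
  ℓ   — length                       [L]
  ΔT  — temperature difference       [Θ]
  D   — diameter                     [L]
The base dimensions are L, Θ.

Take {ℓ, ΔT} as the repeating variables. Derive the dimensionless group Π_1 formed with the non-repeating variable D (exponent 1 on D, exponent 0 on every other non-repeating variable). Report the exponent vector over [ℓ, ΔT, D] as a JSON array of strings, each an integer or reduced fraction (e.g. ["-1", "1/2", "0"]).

["-1", "0", "1"]

Exponent matrix [L,Θ] × [ℓ,ΔT,D]:
  L: [ 1  0  1]
  Θ: [ 0  1  0]
Echelon form has 2 nonzero rows (pivots: ℓ,ΔT)
Repeat: ℓ,ΔT; free: D
RREF:
  r0: [   1    0    1]
  r1: [   0    1    0]
Fix exponent of D at 1; solve each RREF row for its pivot's exponent:
  r0: exp(ℓ) + (1)·1 = 0 ⇒ exp(ℓ) = -1
  r1: exp(ΔT) + (0)·1 = 0 ⇒ exp(ΔT) = 0
Π_1 = ℓ^-1 · D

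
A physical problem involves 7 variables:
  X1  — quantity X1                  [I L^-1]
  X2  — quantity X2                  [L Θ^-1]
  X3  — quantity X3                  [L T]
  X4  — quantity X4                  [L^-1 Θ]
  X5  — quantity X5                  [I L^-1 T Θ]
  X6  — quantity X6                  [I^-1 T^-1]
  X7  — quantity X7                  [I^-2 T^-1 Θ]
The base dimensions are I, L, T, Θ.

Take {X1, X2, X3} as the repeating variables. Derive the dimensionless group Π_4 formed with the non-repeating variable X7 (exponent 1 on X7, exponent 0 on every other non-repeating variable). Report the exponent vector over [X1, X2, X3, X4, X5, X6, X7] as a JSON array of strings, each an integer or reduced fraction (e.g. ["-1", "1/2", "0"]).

Exponent matrix [I,L,T,Θ] × [X1,X2,X3,X4,X5,X6,X7]:
  I: [ 1  0  0  0  1 -1 -2]
  L: [-1  1  1 -1 -1  0  0]
  T: [ 0  0  1  0  1 -1 -1]
  Θ: [ 0 -1  0  1  1  0  1]
RREF → pivots at {X1,X2,X3} ⇒ r = 3
Repeat: X1,X2,X3; free: X4,X5,X6,X7
RREF:
  r0: [   1    0    0    0    1   -1   -2]
  r1: [   0    1    0   -1   -1    0   -1]
  r2: [   0    0    1    0    1   -1   -1]
  r3: [   0    0    0    0    0    0    0]
Fix exponent of X7 at 1, X4 at 0, X5 at 0, X6 at 0; solve each RREF row for its pivot's exponent:
  r0: exp(X1) + (-2)·1 = 0 ⇒ exp(X1) = 2
  r1: exp(X2) + (-1)·1 = 0 ⇒ exp(X2) = 1
  r2: exp(X3) + (-1)·1 = 0 ⇒ exp(X3) = 1
Π_4 = X1^2 · X2 · X3 · X7

["2", "1", "1", "0", "0", "0", "1"]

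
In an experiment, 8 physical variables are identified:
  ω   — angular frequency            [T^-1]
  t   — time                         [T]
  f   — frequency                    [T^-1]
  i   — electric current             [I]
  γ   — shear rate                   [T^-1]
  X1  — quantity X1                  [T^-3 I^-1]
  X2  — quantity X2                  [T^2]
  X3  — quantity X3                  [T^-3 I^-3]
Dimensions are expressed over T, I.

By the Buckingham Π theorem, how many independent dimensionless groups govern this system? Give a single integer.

Exponent matrix [T,I] × [ω,t,f,i,γ,X1,X2,X3]:
  T: [-1  1 -1  0 -1 -3  2 -3]
  I: [ 0  0  0  1  0 -1  0 -3]
Echelon form has 2 nonzero rows (pivots: ω,i)
n=8, r=2 ⇒ 6 dimensionless groups

6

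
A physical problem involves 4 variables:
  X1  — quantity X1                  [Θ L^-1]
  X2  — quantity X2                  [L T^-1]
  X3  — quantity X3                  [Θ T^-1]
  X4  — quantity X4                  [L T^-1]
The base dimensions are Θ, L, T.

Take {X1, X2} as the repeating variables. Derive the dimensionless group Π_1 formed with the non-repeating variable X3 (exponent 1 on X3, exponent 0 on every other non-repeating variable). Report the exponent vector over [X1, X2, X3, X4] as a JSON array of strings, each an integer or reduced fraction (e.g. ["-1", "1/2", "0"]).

Dimensional matrix (Θ×L×T by X1×X2×X3×X4):
  Θ: [ 1  0  1  0]
  L: [-1  1  0  1]
  T: [ 0 -1 -1 -1]
Row reduction gives pivot columns X1,X2; rank = 2
Repeat: X1,X2; free: X3,X4
RREF:
  r0: [   1    0    1    0]
  r1: [   0    1    1    1]
  r2: [   0    0    0    0]
Fix exponent of X3 at 1, X4 at 0; solve each RREF row for its pivot's exponent:
  r0: exp(X1) + (1)·1 = 0 ⇒ exp(X1) = -1
  r1: exp(X2) + (1)·1 = 0 ⇒ exp(X2) = -1
Π_1 = X1^-1 · X2^-1 · X3

["-1", "-1", "1", "0"]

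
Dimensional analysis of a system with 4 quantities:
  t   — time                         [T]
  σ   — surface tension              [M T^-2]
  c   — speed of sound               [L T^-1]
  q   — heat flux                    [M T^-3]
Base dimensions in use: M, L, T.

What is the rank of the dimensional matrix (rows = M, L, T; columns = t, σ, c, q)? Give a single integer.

3

Write exponents as rows M,L,T / cols t,σ,c,q:
  M: [ 0  1  0  1]
  L: [ 0  0  1  0]
  T: [ 1 -2 -1 -3]
Echelon form has 3 nonzero rows (pivots: t,σ,c)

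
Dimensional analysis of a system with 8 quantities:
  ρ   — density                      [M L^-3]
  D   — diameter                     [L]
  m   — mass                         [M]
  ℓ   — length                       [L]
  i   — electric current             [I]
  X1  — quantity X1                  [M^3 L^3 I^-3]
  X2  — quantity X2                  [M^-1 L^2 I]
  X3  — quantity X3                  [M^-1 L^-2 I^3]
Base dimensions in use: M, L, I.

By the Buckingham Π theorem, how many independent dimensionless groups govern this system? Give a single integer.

Exponent matrix [M,L,I] × [ρ,D,m,ℓ,i,X1,X2,X3]:
  M: [ 1  0  1  0  0  3 -1 -1]
  L: [-3  1  0  1  0  3  2 -2]
  I: [ 0  0  0  0  1 -3  1  3]
Echelon form has 3 nonzero rows (pivots: ρ,D,i)
n=8, r=3 ⇒ 5 dimensionless groups

5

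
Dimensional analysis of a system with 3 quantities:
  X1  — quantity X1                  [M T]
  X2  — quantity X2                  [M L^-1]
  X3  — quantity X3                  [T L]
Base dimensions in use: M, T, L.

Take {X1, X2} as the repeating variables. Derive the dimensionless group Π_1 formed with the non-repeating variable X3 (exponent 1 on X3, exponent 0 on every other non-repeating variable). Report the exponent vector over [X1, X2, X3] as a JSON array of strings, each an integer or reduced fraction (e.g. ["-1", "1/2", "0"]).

["-1", "1", "1"]

Dimensional matrix (M×T×L by X1×X2×X3):
  M: [ 1  1  0]
  T: [ 1  0  1]
  L: [ 0 -1  1]
Row reduction gives pivot columns X1,X2; rank = 2
Pivot set = {X1,X2}, free = {X3}
RREF:
  r0: [   1    0    1]
  r1: [   0    1   -1]
  r2: [   0    0    0]
Fix exponent of X3 at 1; solve each RREF row for its pivot's exponent:
  r0: exp(X1) + (1)·1 = 0 ⇒ exp(X1) = -1
  r1: exp(X2) + (-1)·1 = 0 ⇒ exp(X2) = 1
Π_1 = X1^-1 · X2 · X3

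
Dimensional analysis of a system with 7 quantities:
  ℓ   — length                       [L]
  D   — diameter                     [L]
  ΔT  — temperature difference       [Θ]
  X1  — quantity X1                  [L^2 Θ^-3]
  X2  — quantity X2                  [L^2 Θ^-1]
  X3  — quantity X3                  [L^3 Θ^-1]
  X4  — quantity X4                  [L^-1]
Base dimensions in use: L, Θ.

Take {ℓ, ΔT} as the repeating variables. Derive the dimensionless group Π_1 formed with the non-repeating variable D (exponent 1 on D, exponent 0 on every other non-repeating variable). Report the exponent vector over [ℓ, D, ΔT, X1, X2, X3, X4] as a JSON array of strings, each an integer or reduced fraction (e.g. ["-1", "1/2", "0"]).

["-1", "1", "0", "0", "0", "0", "0"]

Dimensional matrix (L×Θ by ℓ×D×ΔT×X1×X2×X3×X4):
  L: [ 1  1  0  2  2  3 -1]
  Θ: [ 0  0  1 -3 -1 -1  0]
Row reduction gives pivot columns ℓ,ΔT; rank = 2
Repeat: ℓ,ΔT; free: D,X1,X2,X3,X4
RREF:
  r0: [   1    1    0    2    2    3   -1]
  r1: [   0    0    1   -3   -1   -1    0]
Fix exponent of D at 1, X1 at 0, X2 at 0, X3 at 0, X4 at 0; solve each RREF row for its pivot's exponent:
  r0: exp(ℓ) + (1)·1 = 0 ⇒ exp(ℓ) = -1
  r1: exp(ΔT) + (0)·1 = 0 ⇒ exp(ΔT) = 0
Π_1 = ℓ^-1 · D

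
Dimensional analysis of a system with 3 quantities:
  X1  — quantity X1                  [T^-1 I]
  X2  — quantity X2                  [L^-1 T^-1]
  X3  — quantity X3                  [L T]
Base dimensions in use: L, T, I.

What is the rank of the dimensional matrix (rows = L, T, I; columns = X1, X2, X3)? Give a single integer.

2

Dimensional matrix (L×T×I by X1×X2×X3):
  L: [ 0 -1  1]
  T: [-1 -1  1]
  I: [ 1  0  0]
RREF → pivots at {X1,X2} ⇒ r = 2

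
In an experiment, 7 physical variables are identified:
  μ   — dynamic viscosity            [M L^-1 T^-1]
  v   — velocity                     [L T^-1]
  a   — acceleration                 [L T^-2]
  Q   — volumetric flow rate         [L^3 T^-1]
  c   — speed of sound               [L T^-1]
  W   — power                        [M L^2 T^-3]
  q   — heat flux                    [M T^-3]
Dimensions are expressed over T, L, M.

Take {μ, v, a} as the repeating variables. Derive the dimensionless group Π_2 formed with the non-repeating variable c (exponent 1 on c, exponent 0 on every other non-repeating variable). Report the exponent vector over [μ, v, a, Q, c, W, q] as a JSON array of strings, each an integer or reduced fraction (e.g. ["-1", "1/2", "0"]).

["0", "-1", "0", "0", "1", "0", "0"]

Dimensional matrix (T×L×M by μ×v×a×Q×c×W×q):
  T: [-1 -1 -2 -1 -1 -3 -3]
  L: [-1  1  1  3  1  2  0]
  M: [ 1  0  0  0  0  1  1]
Echelon form has 3 nonzero rows (pivots: μ,v,a)
Pivot set = {μ,v,a}, free = {Q,c,W,q}
RREF:
  r0: [   1    0    0    0    0    1    1]
  r1: [   0    1    0    5    1    4    0]
  r2: [   0    0    1   -2    0   -1    1]
Fix exponent of c at 1, Q at 0, W at 0, q at 0; solve each RREF row for its pivot's exponent:
  r0: exp(μ) + (0)·1 = 0 ⇒ exp(μ) = 0
  r1: exp(v) + (1)·1 = 0 ⇒ exp(v) = -1
  r2: exp(a) + (0)·1 = 0 ⇒ exp(a) = 0
Π_2 = v^-1 · c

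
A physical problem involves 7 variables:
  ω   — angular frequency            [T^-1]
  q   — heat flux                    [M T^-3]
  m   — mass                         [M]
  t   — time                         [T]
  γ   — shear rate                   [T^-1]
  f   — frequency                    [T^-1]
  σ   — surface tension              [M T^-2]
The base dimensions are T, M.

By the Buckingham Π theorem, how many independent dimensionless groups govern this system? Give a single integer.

Dimensional matrix (T×M by ω×q×m×t×γ×f×σ):
  T: [-1 -3  0  1 -1 -1 -2]
  M: [ 0  1  1  0  0  0  1]
RREF → pivots at {ω,q} ⇒ r = 2
7 vars − rank 2 = 5 Π groups

5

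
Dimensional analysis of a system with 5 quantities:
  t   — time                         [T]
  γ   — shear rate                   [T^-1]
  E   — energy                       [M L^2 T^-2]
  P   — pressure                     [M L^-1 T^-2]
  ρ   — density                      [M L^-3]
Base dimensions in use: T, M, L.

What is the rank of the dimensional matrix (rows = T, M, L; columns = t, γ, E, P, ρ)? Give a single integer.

Exponent matrix [T,M,L] × [t,γ,E,P,ρ]:
  T: [ 1 -1 -2 -2  0]
  M: [ 0  0  1  1  1]
  L: [ 0  0  2 -1 -3]
Echelon form has 3 nonzero rows (pivots: t,E,P)

3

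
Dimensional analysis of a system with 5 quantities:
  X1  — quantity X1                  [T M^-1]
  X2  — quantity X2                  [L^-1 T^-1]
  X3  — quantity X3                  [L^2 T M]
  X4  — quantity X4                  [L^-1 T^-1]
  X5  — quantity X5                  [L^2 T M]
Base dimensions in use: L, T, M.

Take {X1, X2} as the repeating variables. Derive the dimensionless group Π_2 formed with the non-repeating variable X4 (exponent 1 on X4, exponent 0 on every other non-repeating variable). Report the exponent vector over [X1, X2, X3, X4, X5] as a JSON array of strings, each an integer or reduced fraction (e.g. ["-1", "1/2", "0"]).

["0", "-1", "0", "1", "0"]

Dimensional matrix (L×T×M by X1×X2×X3×X4×X5):
  L: [ 0 -1  2 -1  2]
  T: [ 1 -1  1 -1  1]
  M: [-1  0  1  0  1]
RREF → pivots at {X1,X2} ⇒ r = 2
Repeat: X1,X2; free: X3,X4,X5
RREF:
  r0: [   1    0   -1    0   -1]
  r1: [   0    1   -2    1   -2]
  r2: [   0    0    0    0    0]
Fix exponent of X4 at 1, X3 at 0, X5 at 0; solve each RREF row for its pivot's exponent:
  r0: exp(X1) + (0)·1 = 0 ⇒ exp(X1) = 0
  r1: exp(X2) + (1)·1 = 0 ⇒ exp(X2) = -1
Π_2 = X2^-1 · X4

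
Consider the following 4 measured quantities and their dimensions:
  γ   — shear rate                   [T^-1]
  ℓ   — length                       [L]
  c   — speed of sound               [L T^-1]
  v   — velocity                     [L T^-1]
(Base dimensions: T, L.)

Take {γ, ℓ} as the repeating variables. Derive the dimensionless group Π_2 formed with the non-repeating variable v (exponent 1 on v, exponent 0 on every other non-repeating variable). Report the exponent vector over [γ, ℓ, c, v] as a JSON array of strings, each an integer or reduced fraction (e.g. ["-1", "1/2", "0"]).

["-1", "-1", "0", "1"]

Exponent matrix [T,L] × [γ,ℓ,c,v]:
  T: [-1  0 -1 -1]
  L: [ 0  1  1  1]
RREF → pivots at {γ,ℓ} ⇒ r = 2
Repeat: γ,ℓ; free: c,v
RREF:
  r0: [   1    0    1    1]
  r1: [   0    1    1    1]
Fix exponent of v at 1, c at 0; solve each RREF row for its pivot's exponent:
  r0: exp(γ) + (1)·1 = 0 ⇒ exp(γ) = -1
  r1: exp(ℓ) + (1)·1 = 0 ⇒ exp(ℓ) = -1
Π_2 = γ^-1 · ℓ^-1 · v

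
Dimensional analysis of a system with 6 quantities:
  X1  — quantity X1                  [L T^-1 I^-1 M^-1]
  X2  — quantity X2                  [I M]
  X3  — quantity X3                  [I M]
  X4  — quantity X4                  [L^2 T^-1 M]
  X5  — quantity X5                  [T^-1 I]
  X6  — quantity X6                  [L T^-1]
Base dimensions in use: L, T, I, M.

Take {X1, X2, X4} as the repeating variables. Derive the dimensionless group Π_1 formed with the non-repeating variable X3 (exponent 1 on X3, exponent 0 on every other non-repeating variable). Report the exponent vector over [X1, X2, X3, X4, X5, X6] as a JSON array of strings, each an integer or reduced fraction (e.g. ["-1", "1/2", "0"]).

["0", "-1", "1", "0", "0", "0"]

Write exponents as rows L,T,I,M / cols X1,X2,X3,X4,X5,X6:
  L: [ 1  0  0  2  0  1]
  T: [-1  0  0 -1 -1 -1]
  I: [-1  1  1  0  1  0]
  M: [-1  1  1  1  0  0]
Row reduction gives pivot columns X1,X2,X4; rank = 3
Repeat: X1,X2,X4; free: X3,X5,X6
RREF:
  r0: [   1    0    0    0    2    1]
  r1: [   0    1    1    0    3    1]
  r2: [   0    0    0    1   -1    0]
  r3: [   0    0    0    0    0    0]
Fix exponent of X3 at 1, X5 at 0, X6 at 0; solve each RREF row for its pivot's exponent:
  r0: exp(X1) + (0)·1 = 0 ⇒ exp(X1) = 0
  r1: exp(X2) + (1)·1 = 0 ⇒ exp(X2) = -1
  r2: exp(X4) + (0)·1 = 0 ⇒ exp(X4) = 0
Π_1 = X2^-1 · X3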